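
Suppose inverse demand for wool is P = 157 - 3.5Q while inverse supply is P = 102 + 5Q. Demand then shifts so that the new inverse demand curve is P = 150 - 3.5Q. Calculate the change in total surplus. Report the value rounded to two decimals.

Initial equilibrium: Q_0 = 6.4706, P_0 = 134.3529; CS_0 = (1/2)(6.4706)(22.6471) = 73.2699, PS_0 = (1/2)(6.4706)(32.3529) = 104.6713.
New equilibrium: 150 - 3.5Q = 102 + 5Q gives Q_1 = 5.6471, P_1 = 130.2353; CS_1 = 55.8062, PS_1 = 79.7232.
Change in total surplus = (55.8062 + 79.7232) - (73.2699 + 104.6713) = -42.4118.

-42.41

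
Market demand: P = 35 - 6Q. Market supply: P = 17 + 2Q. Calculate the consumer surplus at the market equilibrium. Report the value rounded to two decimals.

Setting demand equal to supply, 18 = 8Q, so Q* = 2.25 and P* = 21.5.
The demand choke price is 35, so CS = (1/2)(Q*)(35 - P*) = (1/2)(2.25)(13.5) = 15.1875.

15.19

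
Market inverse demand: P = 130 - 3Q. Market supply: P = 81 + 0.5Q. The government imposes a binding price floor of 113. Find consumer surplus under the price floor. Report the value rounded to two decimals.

Free-market equilibrium: 130 - 3Q = 81 + 0.5Q gives Q* = 14, P* = 88.
At P = 113, buyers demand (130 - 113)/3 = 5.6667 while sellers would supply more, so the quantity traded is 5.6667 at price 113.
CS is the triangle under demand above 113: (1/2)(5.6667)(130 - 113) = 48.1667.

48.17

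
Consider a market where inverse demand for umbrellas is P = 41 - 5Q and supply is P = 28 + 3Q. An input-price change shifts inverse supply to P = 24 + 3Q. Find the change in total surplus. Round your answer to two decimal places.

7.50

Initial equilibrium: Q_0 = 1.625, P_0 = 32.875; CS_0 = (1/2)(1.625)(8.125) = 6.6016, PS_0 = (1/2)(1.625)(4.875) = 3.9609.
New equilibrium: 41 - 5Q = 24 + 3Q gives Q_1 = 2.125, P_1 = 30.375; CS_1 = 11.2891, PS_1 = 6.7734.
Change in total surplus = (11.2891 + 6.7734) - (6.6016 + 3.9609) = 7.5.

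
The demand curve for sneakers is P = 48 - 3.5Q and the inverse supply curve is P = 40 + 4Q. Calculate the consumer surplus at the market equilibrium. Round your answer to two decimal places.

Equilibrium: 48 - 3.5Q = 40 + 4Q, so Q* = 1.0667 and P* = 44.2667.
Consumer surplus is the triangle under demand above P*: (1/2)(1.0667)(48 - 44.2667) = (1/2)(1.0667)(3.7333) = 1.9911.

1.99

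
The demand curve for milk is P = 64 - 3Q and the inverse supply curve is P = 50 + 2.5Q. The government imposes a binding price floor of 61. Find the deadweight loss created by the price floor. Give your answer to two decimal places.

Without the control, 64 - 3Q = 50 + 2.5Q so Q* = 2.5455 and P* = 56.3636.
At the floor price 61, quantity demanded is (64 - 61)/3 = 1; demand is the short side, so Q = 1 trades at P = 61.
The lost-trades triangle has base Q* - 1 = 1.5455 and height equal to the gap between the curves at Q = 1, which is 61 - 52.5 = 8.5. DWL = (1/2)(1.5455)(8.5) = 6.5682.

6.57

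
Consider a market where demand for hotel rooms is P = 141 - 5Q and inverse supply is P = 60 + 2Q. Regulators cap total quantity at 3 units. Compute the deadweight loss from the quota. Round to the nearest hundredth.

Without the quota, 141 - 5Q = 60 + 2Q gives Q* = 11.5714.
At Q = 3 the demand price is 141 - 5(3) = 126 and the supply price is 60 + 2(3) = 66.
DWL = (1/2)(gap between curves at 3) x (Q* - 3) = (1/2)(60)(8.5714) = 257.1429.

257.14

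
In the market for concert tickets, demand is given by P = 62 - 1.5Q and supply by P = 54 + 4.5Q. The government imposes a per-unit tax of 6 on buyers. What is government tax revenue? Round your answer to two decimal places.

2.00

Without the tax, 62 - 1.5Q = 54 + 4.5Q so Q* = 1.3333 and P* = 60.
A tax on buyers shifts demand down by 6: (62 - 6) - 1.5Q = 54 + 4.5Q, so Q_t = 0.3333. Buyers pay P_b = 61.5; sellers receive P_s = P_b - 6 = 55.5.
Tax revenue = t x Q_t = 6 x 0.3333 = 2.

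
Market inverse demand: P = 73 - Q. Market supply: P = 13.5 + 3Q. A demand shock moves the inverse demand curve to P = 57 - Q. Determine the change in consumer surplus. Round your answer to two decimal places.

-51.50

Initial equilibrium: Q_0 = 14.875, P_0 = 58.125; CS_0 = (1/2)(14.875)(14.875) = 110.6328, PS_0 = (1/2)(14.875)(44.625) = 331.8984.
New equilibrium: 57 - Q = 13.5 + 3Q gives Q_1 = 10.875, P_1 = 46.125; CS_1 = 59.1328, PS_1 = 177.3984.
Change in consumer surplus = 59.1328 - 110.6328 = -51.5.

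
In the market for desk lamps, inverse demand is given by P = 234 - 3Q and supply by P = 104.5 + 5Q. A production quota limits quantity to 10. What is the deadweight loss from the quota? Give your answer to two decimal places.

153.14

Without the quota, 234 - 3Q = 104.5 + 5Q gives Q* = 16.1875.
At Q = 10 the demand price is 234 - 3(10) = 204 and the supply price is 104.5 + 5(10) = 154.5.
DWL = (1/2)(gap between curves at 10) x (Q* - 10) = (1/2)(49.5)(6.1875) = 153.1406.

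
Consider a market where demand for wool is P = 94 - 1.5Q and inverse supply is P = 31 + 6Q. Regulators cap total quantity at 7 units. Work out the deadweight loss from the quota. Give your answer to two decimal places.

7.35

Unrestricted equilibrium: Q* = (94 - 31)/(1.5 + 6) = 8.4.
At Q = 7 the demand price is 94 - 1.5(7) = 83.5 and the supply price is 31 + 6(7) = 73.
DWL = (1/2)(gap between curves at 7) x (Q* - 7) = (1/2)(10.5)(1.4) = 7.35.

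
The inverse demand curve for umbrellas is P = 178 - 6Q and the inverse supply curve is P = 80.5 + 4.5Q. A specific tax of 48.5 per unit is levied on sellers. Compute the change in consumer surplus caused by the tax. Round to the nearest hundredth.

Without the tax, 178 - 6Q = 80.5 + 4.5Q so Q* = 9.2857 and P* = 122.2857.
With the tax, sellers need 48.5 more per unit: 178 - 6Q = 80.5 + 4.5Q + 48.5, so Q_t = 4.6667. Buyers pay P_b = 150; sellers receive P_s = P_b - 48.5 = 101.5.
CS falls from (1/2)(9.2857)(55.7143) = 258.6735 to (1/2)(4.6667)(28) = 65.3333, a change of -193.3401.

-193.34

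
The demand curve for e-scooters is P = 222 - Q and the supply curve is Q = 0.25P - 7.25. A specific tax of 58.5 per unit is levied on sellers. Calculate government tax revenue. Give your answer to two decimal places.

1573.65

Rewriting supply in inverse form: P = 29 + 4Q.
Without the tax, 222 - Q = 29 + 4Q so Q* = 38.6 and P* = 183.4.
With the tax, sellers need 58.5 more per unit: 222 - Q = 29 + 4Q + 58.5, so Q_t = 26.9. Buyers pay P_b = 195.1; sellers receive P_s = P_b - 58.5 = 136.6.
Tax revenue = t x Q_t = 58.5 x 26.9 = 1573.65.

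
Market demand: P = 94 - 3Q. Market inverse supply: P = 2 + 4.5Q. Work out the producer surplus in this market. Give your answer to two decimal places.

Setting demand equal to supply, 92 = 7.5Q, so Q* = 12.2667 and P* = 57.2.
The supply curve's price intercept is 2, so PS = (1/2)(Q*)(P* - 2) = (1/2)(12.2667)(55.2) = 338.56.

338.56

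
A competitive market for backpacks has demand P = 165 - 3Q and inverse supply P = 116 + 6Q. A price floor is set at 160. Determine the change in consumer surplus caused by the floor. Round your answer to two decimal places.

-40.30

Without the control, 165 - 3Q = 116 + 6Q so Q* = 5.4444 and P* = 148.6667.
At P = 160, buyers demand (165 - 160)/3 = 1.6667 while sellers would supply more, so the quantity traded is 1.6667 at price 160.
CS goes from (1/2)(5.4444)(16.3333) = 44.463 to 4.1667 (computed as (165 - 160)(1.6667) - (1/2)(3)(1.6667)^2), a change of -40.2963.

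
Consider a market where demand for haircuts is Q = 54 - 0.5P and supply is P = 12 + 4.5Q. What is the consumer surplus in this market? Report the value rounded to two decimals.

Rewriting demand in inverse form: P = 108 - 2Q.
Equilibrium: 108 - 2Q = 12 + 4.5Q, so Q* = 14.7692 and P* = 78.4615.
The demand choke price is 108, so CS = (1/2)(Q*)(108 - P*) = (1/2)(14.7692)(29.5385) = 218.1302.

218.13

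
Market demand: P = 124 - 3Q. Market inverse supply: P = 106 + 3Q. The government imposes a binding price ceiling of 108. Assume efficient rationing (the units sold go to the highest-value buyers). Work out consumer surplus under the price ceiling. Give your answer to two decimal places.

Free-market equilibrium: 124 - 3Q = 106 + 3Q gives Q* = 3, P* = 115.
At the ceiling price 108, quantity supplied is (108 - 106)/3 = 0.6667; supply is the short side, so Q = 0.6667 trades at P = 108.
The demand price at Q = 0.6667 is 122. CS is the trapezoid between demand and 108 over [0, 0.6667]: (1/2)[(124 - 108) + (122 - 108)](0.6667) = 10.

10.00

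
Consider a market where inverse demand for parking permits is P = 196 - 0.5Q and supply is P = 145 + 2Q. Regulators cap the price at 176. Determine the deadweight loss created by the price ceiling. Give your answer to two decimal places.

30.01

Free-market equilibrium: 196 - 0.5Q = 145 + 2Q gives Q* = 20.4, P* = 185.8.
At P = 176, sellers supply (176 - 145)/2 = 15.5 while buyers want more, so the quantity traded is 15.5 at price 176.
The lost-trades triangle has base Q* - 15.5 = 4.9 and height equal to the gap between the curves at Q = 15.5, which is 188.25 - 176 = 12.25. DWL = (1/2)(4.9)(12.25) = 30.0125.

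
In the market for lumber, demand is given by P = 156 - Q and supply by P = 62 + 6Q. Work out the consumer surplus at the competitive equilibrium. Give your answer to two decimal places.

90.16

Set 156 - Q = 62 + 6Q, which gives 94 = 7Q, so Q* = 13.4286 and P* = 156 - (13.4286) = 142.5714.
Consumer surplus is the triangle under demand above P*: (1/2)(13.4286)(156 - 142.5714) = (1/2)(13.4286)(13.4286) = 90.1633.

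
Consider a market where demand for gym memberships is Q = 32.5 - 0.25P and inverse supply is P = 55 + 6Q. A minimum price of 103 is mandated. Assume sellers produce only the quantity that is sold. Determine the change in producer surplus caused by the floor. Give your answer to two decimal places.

18.56

Rewriting demand in inverse form: P = 130 - 4Q.
Free-market equilibrium: 130 - 4Q = 55 + 6Q gives Q* = 7.5, P* = 100.
At the floor price 103, quantity demanded is (130 - 103)/4 = 6.75; demand is the short side, so Q = 6.75 trades at P = 103.
PS goes from (1/2)(7.5)(45) = 168.75 to 187.3125 (computed as (103 - 55)(6.75) - (1/2)(6)(6.75)^2), a change of 18.5625.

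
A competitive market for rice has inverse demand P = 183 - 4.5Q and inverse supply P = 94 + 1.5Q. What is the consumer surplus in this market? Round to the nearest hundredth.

Equilibrium: 183 - 4.5Q = 94 + 1.5Q, so Q* = 14.8333 and P* = 116.25.
CS is the area between the demand curve and P* from 0 to Q*: (1/2)(14.8333)(66.75) = 495.0625.

495.06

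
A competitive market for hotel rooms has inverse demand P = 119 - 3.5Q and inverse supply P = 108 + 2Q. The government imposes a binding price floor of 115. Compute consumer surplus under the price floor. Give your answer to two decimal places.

Free-market equilibrium: 119 - 3.5Q = 108 + 2Q gives Q* = 2, P* = 112.
At P = 115, buyers demand (119 - 115)/3.5 = 1.1429 while sellers would supply more, so the quantity traded is 1.1429 at price 115.
CS is the triangle under demand above 115: (1/2)(1.1429)(119 - 115) = 2.2857.

2.29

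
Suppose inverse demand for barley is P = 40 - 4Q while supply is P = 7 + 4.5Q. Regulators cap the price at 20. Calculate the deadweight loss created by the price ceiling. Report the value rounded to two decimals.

Free-market equilibrium: 40 - 4Q = 7 + 4.5Q gives Q* = 3.8824, P* = 24.4706.
At the ceiling price 20, quantity supplied is (20 - 7)/4.5 = 2.8889; supply is the short side, so Q = 2.8889 trades at P = 20.
At Q = 2.8889 the demand price is 28.4444 and the supply price is 20. Deadweight loss is the triangle between the curves from 2.8889 to 3.8824: (1/2)(28.4444 - 20)(3.8824 - 2.8889) = 4.1946.

4.19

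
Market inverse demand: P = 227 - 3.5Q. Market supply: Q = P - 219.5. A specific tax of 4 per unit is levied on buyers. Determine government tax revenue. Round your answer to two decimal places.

Rewriting supply in inverse form: P = 219.5 + Q.
Pre-tax equilibrium: 227 - 3.5Q = 219.5 + Q gives Q* = 1.6667, P* = 221.1667.
With the tax, buyers' net willingness to pay falls by 4: (227 - 4) - 3.5Q = 219.5 + Q, so Q_t = 0.7778. Buyers pay P_b = 224.2778; sellers receive P_s = P_b - 4 = 220.2778.
Tax revenue = t x Q_t = 4 x 0.7778 = 3.1111.

3.11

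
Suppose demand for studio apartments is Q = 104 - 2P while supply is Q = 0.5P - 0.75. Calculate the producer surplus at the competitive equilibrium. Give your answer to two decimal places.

408.04

Rewriting demand in inverse form: P = 52 - 0.5Q.
Rewriting supply in inverse form: P = 1.5 + 2Q.
Set 52 - 0.5Q = 1.5 + 2Q, which gives 50.5 = 2.5Q, so Q* = 20.2 and P* = 52 - 0.5(20.2) = 41.9.
PS is the area between P* and the supply curve from 0 to Q*: (1/2)(20.2)(40.4) = 408.04.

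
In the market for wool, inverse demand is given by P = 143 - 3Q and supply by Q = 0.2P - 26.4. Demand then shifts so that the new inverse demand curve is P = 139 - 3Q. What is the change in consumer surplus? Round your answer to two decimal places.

-1.69

Rewriting supply in inverse form: P = 132 + 5Q.
Initial equilibrium: Q_0 = 1.375, P_0 = 138.875; CS_0 = (1/2)(1.375)(4.125) = 2.8359, PS_0 = (1/2)(1.375)(6.875) = 4.7266.
New equilibrium: 139 - 3Q = 132 + 5Q gives Q_1 = 0.875, P_1 = 136.375; CS_1 = 1.1484, PS_1 = 1.9141.
Change in consumer surplus = 1.1484 - 2.8359 = -1.6875.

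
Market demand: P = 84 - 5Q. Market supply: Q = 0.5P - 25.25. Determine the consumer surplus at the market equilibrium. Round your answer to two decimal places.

57.26

Rewriting supply in inverse form: P = 50.5 + 2Q.
Equilibrium: 84 - 5Q = 50.5 + 2Q, so Q* = 4.7857 and P* = 60.0714.
Consumer surplus is the triangle under demand above P*: (1/2)(4.7857)(84 - 60.0714) = (1/2)(4.7857)(23.9286) = 57.2577.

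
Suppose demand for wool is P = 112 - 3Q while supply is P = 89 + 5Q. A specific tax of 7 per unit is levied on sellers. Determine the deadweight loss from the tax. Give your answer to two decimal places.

3.06

Pre-tax equilibrium: 112 - 3Q = 89 + 5Q gives Q* = 2.875, P* = 103.375.
A tax on sellers shifts supply up by 7: 112 - 3Q = 89 + 5Q + 7, so Q_t = 2. Buyers pay P_b = 106; sellers receive P_s = P_b - 7 = 99.
The welfare triangle lost has base Q* - Q_t = 0.875 and height t = 7, so DWL = (1/2)(0.875)(7) = 3.0625.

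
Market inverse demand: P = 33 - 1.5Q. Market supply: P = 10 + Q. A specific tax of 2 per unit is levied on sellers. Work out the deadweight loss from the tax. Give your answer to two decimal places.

Without the tax, 33 - 1.5Q = 10 + Q so Q* = 9.2 and P* = 19.2.
A tax on sellers shifts supply up by 2: 33 - 1.5Q = 10 + Q + 2, so Q_t = 8.4. Buyers pay P_b = 20.4; sellers receive P_s = P_b - 2 = 18.4.
The welfare triangle lost has base Q* - Q_t = 0.8 and height t = 2, so DWL = (1/2)(0.8)(2) = 0.8.

0.80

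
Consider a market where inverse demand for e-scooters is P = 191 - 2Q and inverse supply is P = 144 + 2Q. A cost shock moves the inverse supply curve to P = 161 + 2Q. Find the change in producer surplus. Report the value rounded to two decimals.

Initial equilibrium: Q_0 = 11.75, P_0 = 167.5; CS_0 = (1/2)(11.75)(23.5) = 138.0625, PS_0 = (1/2)(11.75)(23.5) = 138.0625.
New equilibrium: 191 - 2Q = 161 + 2Q gives Q_1 = 7.5, P_1 = 176; CS_1 = 56.25, PS_1 = 56.25.
Change in producer surplus = 56.25 - 138.0625 = -81.8125.

-81.81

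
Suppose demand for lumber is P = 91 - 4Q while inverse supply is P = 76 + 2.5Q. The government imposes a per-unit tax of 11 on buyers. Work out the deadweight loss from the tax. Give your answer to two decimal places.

9.31

Pre-tax equilibrium: 91 - 4Q = 76 + 2.5Q gives Q* = 2.3077, P* = 81.7692.
With the tax, buyers' net willingness to pay falls by 11: (91 - 11) - 4Q = 76 + 2.5Q, so Q_t = 0.6154. Buyers pay P_b = 88.5385; sellers receive P_s = P_b - 11 = 77.5385.
Deadweight loss is the triangle between the curves from Q_t to Q*: (1/2)(2.3077 - 0.6154)(11) = 9.3077.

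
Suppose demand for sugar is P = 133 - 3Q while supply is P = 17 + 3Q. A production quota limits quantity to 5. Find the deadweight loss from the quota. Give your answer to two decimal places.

616.33

Without the quota, 133 - 3Q = 17 + 3Q gives Q* = 19.3333.
At Q = 5 the demand price is 133 - 3(5) = 118 and the supply price is 17 + 3(5) = 32.
DWL = (1/2)(gap between curves at 5) x (Q* - 5) = (1/2)(86)(14.3333) = 616.3333.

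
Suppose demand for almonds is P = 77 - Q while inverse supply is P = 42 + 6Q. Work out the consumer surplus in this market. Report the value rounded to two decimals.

12.50

Setting demand equal to supply, 35 = 7Q, so Q* = 5 and P* = 72.
The demand choke price is 77, so CS = (1/2)(Q*)(77 - P*) = (1/2)(5)(5) = 12.5.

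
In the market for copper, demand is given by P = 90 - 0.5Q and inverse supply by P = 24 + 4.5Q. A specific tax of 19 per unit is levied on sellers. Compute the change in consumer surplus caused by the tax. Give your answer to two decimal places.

-21.47

Pre-tax equilibrium: 90 - 0.5Q = 24 + 4.5Q gives Q* = 13.2, P* = 83.4.
With the tax, sellers need 19 more per unit: 90 - 0.5Q = 24 + 4.5Q + 19, so Q_t = 9.4. Buyers pay P_b = 85.3; sellers receive P_s = P_b - 19 = 66.3.
CS falls from (1/2)(13.2)(6.6) = 43.56 to (1/2)(9.4)(4.7) = 22.09, a change of -21.47.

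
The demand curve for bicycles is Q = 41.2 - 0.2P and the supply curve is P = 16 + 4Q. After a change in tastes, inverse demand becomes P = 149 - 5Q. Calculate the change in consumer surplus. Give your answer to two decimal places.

-568.24

Rewriting demand in inverse form: P = 206 - 5Q.
Initial equilibrium: Q_0 = 21.1111, P_0 = 100.4444; CS_0 = (1/2)(21.1111)(105.5556) = 1114.1975, PS_0 = (1/2)(21.1111)(84.4444) = 891.358.
New equilibrium: 149 - 5Q = 16 + 4Q gives Q_1 = 14.7778, P_1 = 75.1111; CS_1 = 545.9568, PS_1 = 436.7654.
Change in consumer surplus = 545.9568 - 1114.1975 = -568.2407.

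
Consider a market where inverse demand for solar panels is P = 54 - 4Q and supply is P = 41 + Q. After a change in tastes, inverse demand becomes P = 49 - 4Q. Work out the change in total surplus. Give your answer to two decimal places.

-10.50

Initial equilibrium: Q_0 = 2.6, P_0 = 43.6; CS_0 = (1/2)(2.6)(10.4) = 13.52, PS_0 = (1/2)(2.6)(2.6) = 3.38.
New equilibrium: 49 - 4Q = 41 + Q gives Q_1 = 1.6, P_1 = 42.6; CS_1 = 5.12, PS_1 = 1.28.
Change in total surplus = (5.12 + 1.28) - (13.52 + 3.38) = -10.5.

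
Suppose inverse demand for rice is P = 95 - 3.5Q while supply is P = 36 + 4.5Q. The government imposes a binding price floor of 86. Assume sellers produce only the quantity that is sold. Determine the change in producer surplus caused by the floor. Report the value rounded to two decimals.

Without the control, 95 - 3.5Q = 36 + 4.5Q so Q* = 7.375 and P* = 69.1875.
At P = 86, buyers demand (95 - 86)/3.5 = 2.5714 while sellers would supply more, so the quantity traded is 2.5714 at price 86.
PS goes from (1/2)(7.375)(33.1875) = 122.3789 to 113.6939 (computed as (86 - 36)(2.5714) - (1/2)(4.5)(2.5714)^2), a change of -8.685.

-8.69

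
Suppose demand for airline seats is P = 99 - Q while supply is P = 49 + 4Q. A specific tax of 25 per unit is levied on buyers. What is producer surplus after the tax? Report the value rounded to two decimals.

50.00

Pre-tax equilibrium: 99 - Q = 49 + 4Q gives Q* = 10, P* = 89.
With the tax, buyers' net willingness to pay falls by 25: (99 - 25) - Q = 49 + 4Q, so Q_t = 5. Buyers pay P_b = 94; sellers receive P_s = P_b - 25 = 69.
PS = (1/2)(Q_t)(P_s - 49) = (1/2)(5)(20) = 50.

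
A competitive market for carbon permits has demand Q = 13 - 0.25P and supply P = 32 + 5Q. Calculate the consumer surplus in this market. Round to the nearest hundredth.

9.88

Rewriting demand in inverse form: P = 52 - 4Q.
Setting demand equal to supply, 20 = 9Q, so Q* = 2.2222 and P* = 43.1111.
The demand choke price is 52, so CS = (1/2)(Q*)(52 - P*) = (1/2)(2.2222)(8.8889) = 9.8765.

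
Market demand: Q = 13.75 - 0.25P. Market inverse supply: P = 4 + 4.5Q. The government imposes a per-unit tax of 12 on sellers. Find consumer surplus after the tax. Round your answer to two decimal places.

Rewriting demand in inverse form: P = 55 - 4Q.
Pre-tax equilibrium: 55 - 4Q = 4 + 4.5Q gives Q* = 6, P* = 31.
A tax on sellers shifts supply up by 12: 55 - 4Q = 4 + 4.5Q + 12, so Q_t = 4.5882. Buyers pay P_b = 36.6471; sellers receive P_s = P_b - 12 = 24.6471.
Consumer surplus is the triangle under demand above P_b: (1/2)(4.5882)(55 - 36.6471) = 42.1038.

42.10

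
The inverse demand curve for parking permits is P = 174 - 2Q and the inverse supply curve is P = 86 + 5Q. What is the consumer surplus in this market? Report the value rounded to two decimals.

158.04

Equilibrium: 174 - 2Q = 86 + 5Q, so Q* = 12.5714 and P* = 148.8571.
CS is the area between the demand curve and P* from 0 to Q*: (1/2)(12.5714)(25.1429) = 158.0408.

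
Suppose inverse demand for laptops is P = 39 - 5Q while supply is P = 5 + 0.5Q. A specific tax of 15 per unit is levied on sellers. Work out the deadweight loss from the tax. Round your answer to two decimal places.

20.45

Pre-tax equilibrium: 39 - 5Q = 5 + 0.5Q gives Q* = 6.1818, P* = 8.0909.
With the tax, sellers need 15 more per unit: 39 - 5Q = 5 + 0.5Q + 15, so Q_t = 3.4545. Buyers pay P_b = 21.7273; sellers receive P_s = P_b - 15 = 6.7273.
The welfare triangle lost has base Q* - Q_t = 2.7273 and height t = 15, so DWL = (1/2)(2.7273)(15) = 20.4545.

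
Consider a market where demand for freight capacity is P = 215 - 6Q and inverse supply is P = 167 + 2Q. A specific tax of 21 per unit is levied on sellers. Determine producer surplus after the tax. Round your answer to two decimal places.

11.39

Without the tax, 215 - 6Q = 167 + 2Q so Q* = 6 and P* = 179.
With the tax, sellers need 21 more per unit: 215 - 6Q = 167 + 2Q + 21, so Q_t = 3.375. Buyers pay P_b = 194.75; sellers receive P_s = P_b - 21 = 173.75.
Producer surplus is the triangle above supply below P_s: (1/2)(3.375)(173.75 - 167) = 11.3906.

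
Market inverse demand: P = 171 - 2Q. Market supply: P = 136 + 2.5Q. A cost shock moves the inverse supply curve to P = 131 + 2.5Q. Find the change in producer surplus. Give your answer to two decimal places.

Initial equilibrium: Q_0 = 7.7778, P_0 = 155.4444; CS_0 = (1/2)(7.7778)(15.5556) = 60.4938, PS_0 = (1/2)(7.7778)(19.4444) = 75.6173.
New equilibrium: 171 - 2Q = 131 + 2.5Q gives Q_1 = 8.8889, P_1 = 153.2222; CS_1 = 79.0123, PS_1 = 98.7654.
Change in producer surplus = 98.7654 - 75.6173 = 23.1481.

23.15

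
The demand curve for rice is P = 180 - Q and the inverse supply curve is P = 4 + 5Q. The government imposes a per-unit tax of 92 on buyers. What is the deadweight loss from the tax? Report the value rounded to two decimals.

Pre-tax equilibrium: 180 - Q = 4 + 5Q gives Q* = 29.3333, P* = 150.6667.
A tax on buyers shifts demand down by 92: (180 - 92) - Q = 4 + 5Q, so Q_t = 14. Buyers pay P_b = 166; sellers receive P_s = P_b - 92 = 74.
The welfare triangle lost has base Q* - Q_t = 15.3333 and height t = 92, so DWL = (1/2)(15.3333)(92) = 705.3333.

705.33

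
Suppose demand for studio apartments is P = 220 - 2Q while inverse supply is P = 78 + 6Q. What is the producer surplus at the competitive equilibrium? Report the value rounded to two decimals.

945.19

Set 220 - 2Q = 78 + 6Q, which gives 142 = 8Q, so Q* = 17.75 and P* = 220 - 2(17.75) = 184.5.
The supply curve's price intercept is 78, so PS = (1/2)(Q*)(P* - 78) = (1/2)(17.75)(106.5) = 945.1875.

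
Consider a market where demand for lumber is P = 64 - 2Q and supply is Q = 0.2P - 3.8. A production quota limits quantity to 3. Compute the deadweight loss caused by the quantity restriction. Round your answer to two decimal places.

41.14

Rewriting supply in inverse form: P = 19 + 5Q.
Unrestricted equilibrium: Q* = (64 - 19)/(2 + 5) = 6.4286.
At Q = 3 the demand price is 64 - 2(3) = 58 and the supply price is 19 + 5(3) = 34.
DWL = (1/2)(gap between curves at 3) x (Q* - 3) = (1/2)(24)(3.4286) = 41.1429.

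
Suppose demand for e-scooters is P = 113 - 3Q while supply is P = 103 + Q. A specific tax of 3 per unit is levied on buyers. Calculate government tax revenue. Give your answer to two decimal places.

5.25

Without the tax, 113 - 3Q = 103 + Q so Q* = 2.5 and P* = 105.5.
With the tax, buyers' net willingness to pay falls by 3: (113 - 3) - 3Q = 103 + Q, so Q_t = 1.75. Buyers pay P_b = 107.75; sellers receive P_s = P_b - 3 = 104.75.
Revenue is the tax times quantity traded: 3 x 1.75 = 5.25.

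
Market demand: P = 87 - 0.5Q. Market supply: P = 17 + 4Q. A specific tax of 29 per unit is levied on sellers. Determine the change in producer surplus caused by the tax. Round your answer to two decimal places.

-317.93

Pre-tax equilibrium: 87 - 0.5Q = 17 + 4Q gives Q* = 15.5556, P* = 79.2222.
With the tax, sellers need 29 more per unit: 87 - 0.5Q = 17 + 4Q + 29, so Q_t = 9.1111. Buyers pay P_b = 82.4444; sellers receive P_s = P_b - 29 = 53.4444.
Producers lose the trapezoid between P_s and P* out to Q_t plus the triangle from Q_t to Q*: change in PS = 166.0247 - 483.9506 = -317.9259.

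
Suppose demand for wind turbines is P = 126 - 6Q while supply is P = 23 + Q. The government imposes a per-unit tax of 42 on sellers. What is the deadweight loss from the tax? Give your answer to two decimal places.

126.00

Without the tax, 126 - 6Q = 23 + Q so Q* = 14.7143 and P* = 37.7143.
A tax on sellers shifts supply up by 42: 126 - 6Q = 23 + Q + 42, so Q_t = 8.7143. Buyers pay P_b = 73.7143; sellers receive P_s = P_b - 42 = 31.7143.
The welfare triangle lost has base Q* - Q_t = 6 and height t = 42, so DWL = (1/2)(6)(42) = 126.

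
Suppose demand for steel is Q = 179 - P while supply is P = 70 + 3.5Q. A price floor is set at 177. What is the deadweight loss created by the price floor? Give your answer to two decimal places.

1111.11

Rewriting demand in inverse form: P = 179 - Q.
Without the control, 179 - Q = 70 + 3.5Q so Q* = 24.2222 and P* = 154.7778.
At the floor price 177, quantity demanded is (179 - 177)/1 = 2; demand is the short side, so Q = 2 trades at P = 177.
At Q = 2 the demand price is 177 and the supply price is 77. Deadweight loss is the triangle between the curves from 2 to 24.2222: (1/2)(177 - 77)(24.2222 - 2) = 1111.1111.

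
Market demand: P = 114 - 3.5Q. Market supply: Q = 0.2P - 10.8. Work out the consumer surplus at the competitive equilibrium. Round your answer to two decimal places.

Rewriting supply in inverse form: P = 54 + 5Q.
Set 114 - 3.5Q = 54 + 5Q, which gives 60 = 8.5Q, so Q* = 7.0588 and P* = 114 - 3.5(7.0588) = 89.2941.
Consumer surplus is the triangle under demand above P*: (1/2)(7.0588)(114 - 89.2941) = (1/2)(7.0588)(24.7059) = 87.1972.

87.20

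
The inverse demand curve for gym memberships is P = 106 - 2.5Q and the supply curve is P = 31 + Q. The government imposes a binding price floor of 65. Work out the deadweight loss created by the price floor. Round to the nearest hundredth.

Without the control, 106 - 2.5Q = 31 + Q so Q* = 21.4286 and P* = 52.4286.
At the floor price 65, quantity demanded is (106 - 65)/2.5 = 16.4; demand is the short side, so Q = 16.4 trades at P = 65.
The lost-trades triangle has base Q* - 16.4 = 5.0286 and height equal to the gap between the curves at Q = 16.4, which is 65 - 47.4 = 17.6. DWL = (1/2)(5.0286)(17.6) = 44.2514.

44.25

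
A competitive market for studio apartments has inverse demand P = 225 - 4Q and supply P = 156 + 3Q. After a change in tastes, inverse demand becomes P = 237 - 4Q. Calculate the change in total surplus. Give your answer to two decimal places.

128.57

Initial equilibrium: Q_0 = 9.8571, P_0 = 185.5714; CS_0 = (1/2)(9.8571)(39.4286) = 194.3265, PS_0 = (1/2)(9.8571)(29.5714) = 145.7449.
New equilibrium: 237 - 4Q = 156 + 3Q gives Q_1 = 11.5714, P_1 = 190.7143; CS_1 = 267.7959, PS_1 = 200.8469.
Change in total surplus = (267.7959 + 200.8469) - (194.3265 + 145.7449) = 128.5714.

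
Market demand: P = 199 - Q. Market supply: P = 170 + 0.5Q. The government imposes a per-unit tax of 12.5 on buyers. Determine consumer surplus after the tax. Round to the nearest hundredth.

Pre-tax equilibrium: 199 - Q = 170 + 0.5Q gives Q* = 19.3333, P* = 179.6667.
With the tax, buyers' net willingness to pay falls by 12.5: (199 - 12.5) - Q = 170 + 0.5Q, so Q_t = 11. Buyers pay P_b = 188; sellers receive P_s = P_b - 12.5 = 175.5.
CS = (1/2)(Q_t)(199 - P_b) = (1/2)(11)(11) = 60.5.

60.50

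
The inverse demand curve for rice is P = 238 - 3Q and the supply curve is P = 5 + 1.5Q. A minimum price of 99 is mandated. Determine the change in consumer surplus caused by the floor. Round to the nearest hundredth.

-801.24

Free-market equilibrium: 238 - 3Q = 5 + 1.5Q gives Q* = 51.7778, P* = 82.6667.
At the floor price 99, quantity demanded is (238 - 99)/3 = 46.3333; demand is the short side, so Q = 46.3333 trades at P = 99.
CS goes from (1/2)(51.7778)(155.3333) = 4021.4074 to 3220.1667 (computed as (238 - 99)(46.3333) - (1/2)(3)(46.3333)^2), a change of -801.2407.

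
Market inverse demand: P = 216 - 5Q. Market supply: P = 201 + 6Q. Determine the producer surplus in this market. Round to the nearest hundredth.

5.58

Equilibrium: 216 - 5Q = 201 + 6Q, so Q* = 1.3636 and P* = 209.1818.
PS is the area between P* and the supply curve from 0 to Q*: (1/2)(1.3636)(8.1818) = 5.5785.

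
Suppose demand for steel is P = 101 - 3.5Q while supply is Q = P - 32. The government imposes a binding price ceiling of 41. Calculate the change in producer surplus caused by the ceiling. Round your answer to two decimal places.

-77.06

Rewriting supply in inverse form: P = 32 + Q.
Without the control, 101 - 3.5Q = 32 + Q so Q* = 15.3333 and P* = 47.3333.
At P = 41, sellers supply (41 - 32)/1 = 9 while buyers want more, so the quantity traded is 9 at price 41.
PS goes from (1/2)(15.3333)(15.3333) = 117.5556 to 40.5 (computed as (41 - 32)(9) - (1/2)(1)(9)^2), a change of -77.0556.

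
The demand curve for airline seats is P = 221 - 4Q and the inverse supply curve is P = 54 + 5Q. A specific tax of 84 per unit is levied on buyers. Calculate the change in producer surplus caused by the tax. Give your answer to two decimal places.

Without the tax, 221 - 4Q = 54 + 5Q so Q* = 18.5556 and P* = 146.7778.
With the tax, buyers' net willingness to pay falls by 84: (221 - 84) - 4Q = 54 + 5Q, so Q_t = 9.2222. Buyers pay P_b = 184.1111; sellers receive P_s = P_b - 84 = 100.1111.
PS falls from (1/2)(18.5556)(92.7778) = 860.7716 to (1/2)(9.2222)(46.1111) = 212.6235, a change of -648.1481.

-648.15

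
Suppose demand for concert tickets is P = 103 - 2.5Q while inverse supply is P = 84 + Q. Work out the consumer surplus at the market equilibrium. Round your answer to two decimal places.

Set 103 - 2.5Q = 84 + Q, which gives 19 = 3.5Q, so Q* = 5.4286 and P* = 103 - 2.5(5.4286) = 89.4286.
Consumer surplus is the triangle under demand above P*: (1/2)(5.4286)(103 - 89.4286) = (1/2)(5.4286)(13.5714) = 36.8367.

36.84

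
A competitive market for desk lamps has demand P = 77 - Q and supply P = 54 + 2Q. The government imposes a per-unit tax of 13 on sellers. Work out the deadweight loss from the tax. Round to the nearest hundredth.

28.17

Without the tax, 77 - Q = 54 + 2Q so Q* = 7.6667 and P* = 69.3333.
A tax on sellers shifts supply up by 13: 77 - Q = 54 + 2Q + 13, so Q_t = 3.3333. Buyers pay P_b = 73.6667; sellers receive P_s = P_b - 13 = 60.6667.
The welfare triangle lost has base Q* - Q_t = 4.3333 and height t = 13, so DWL = (1/2)(4.3333)(13) = 28.1667.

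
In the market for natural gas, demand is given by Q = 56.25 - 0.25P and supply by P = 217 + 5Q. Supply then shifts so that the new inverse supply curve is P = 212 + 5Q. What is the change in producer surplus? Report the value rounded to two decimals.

3.24

Rewriting demand in inverse form: P = 225 - 4Q.
Initial equilibrium: Q_0 = 0.8889, P_0 = 221.4444; CS_0 = (1/2)(0.8889)(3.5556) = 1.5802, PS_0 = (1/2)(0.8889)(4.4444) = 1.9753.
New equilibrium: 225 - 4Q = 212 + 5Q gives Q_1 = 1.4444, P_1 = 219.2222; CS_1 = 4.1728, PS_1 = 5.216.
Change in producer surplus = 5.216 - 1.9753 = 3.2407.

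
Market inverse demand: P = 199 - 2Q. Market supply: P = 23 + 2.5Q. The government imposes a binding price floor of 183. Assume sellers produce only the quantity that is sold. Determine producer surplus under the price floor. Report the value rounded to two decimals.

Without the control, 199 - 2Q = 23 + 2.5Q so Q* = 39.1111 and P* = 120.7778.
At P = 183, buyers demand (199 - 183)/2 = 8 while sellers would supply more, so the quantity traded is 8 at price 183.
The supply price at Q = 8 is 43. PS is the trapezoid between 183 and supply over [0, 8]: (1/2)[(183 - 23) + (183 - 43)](8) = 1200.

1200.00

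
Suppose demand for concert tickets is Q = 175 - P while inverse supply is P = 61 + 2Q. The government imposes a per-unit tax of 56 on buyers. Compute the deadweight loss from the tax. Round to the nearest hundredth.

Rewriting demand in inverse form: P = 175 - Q.
Without the tax, 175 - Q = 61 + 2Q so Q* = 38 and P* = 137.
A tax on buyers shifts demand down by 56: (175 - 56) - Q = 61 + 2Q, so Q_t = 19.3333. Buyers pay P_b = 155.6667; sellers receive P_s = P_b - 56 = 99.6667.
The welfare triangle lost has base Q* - Q_t = 18.6667 and height t = 56, so DWL = (1/2)(18.6667)(56) = 522.6667.

522.67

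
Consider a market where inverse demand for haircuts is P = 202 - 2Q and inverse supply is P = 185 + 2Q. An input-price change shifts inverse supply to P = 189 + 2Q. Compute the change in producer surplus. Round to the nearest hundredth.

-7.50

Initial equilibrium: Q_0 = 4.25, P_0 = 193.5; CS_0 = (1/2)(4.25)(8.5) = 18.0625, PS_0 = (1/2)(4.25)(8.5) = 18.0625.
New equilibrium: 202 - 2Q = 189 + 2Q gives Q_1 = 3.25, P_1 = 195.5; CS_1 = 10.5625, PS_1 = 10.5625.
Change in producer surplus = 10.5625 - 18.0625 = -7.5.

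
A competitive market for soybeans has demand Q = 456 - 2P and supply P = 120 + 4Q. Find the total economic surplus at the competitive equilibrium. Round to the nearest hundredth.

1296.00

Rewriting demand in inverse form: P = 228 - 0.5Q.
Set 228 - 0.5Q = 120 + 4Q, which gives 108 = 4.5Q, so Q* = 24 and P* = 228 - 0.5(24) = 216.
Total surplus is the full triangle between the curves from 0 to Q*: (1/2)(24)(228 - 120) = 1296.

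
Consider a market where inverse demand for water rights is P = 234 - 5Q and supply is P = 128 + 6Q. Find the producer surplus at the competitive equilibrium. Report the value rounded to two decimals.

278.58

Set 234 - 5Q = 128 + 6Q, which gives 106 = 11Q, so Q* = 9.6364 and P* = 234 - 5(9.6364) = 185.8182.
The supply curve's price intercept is 128, so PS = (1/2)(Q*)(P* - 128) = (1/2)(9.6364)(57.8182) = 278.5785.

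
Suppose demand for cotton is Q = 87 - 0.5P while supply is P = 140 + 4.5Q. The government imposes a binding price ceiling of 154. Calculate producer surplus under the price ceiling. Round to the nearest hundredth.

21.78

Rewriting demand in inverse form: P = 174 - 2Q.
Free-market equilibrium: 174 - 2Q = 140 + 4.5Q gives Q* = 5.2308, P* = 163.5385.
At P = 154, sellers supply (154 - 140)/4.5 = 3.1111 while buyers want more, so the quantity traded is 3.1111 at price 154.
PS is the triangle above supply below 154: (1/2)(3.1111)(154 - 140) = 21.7778.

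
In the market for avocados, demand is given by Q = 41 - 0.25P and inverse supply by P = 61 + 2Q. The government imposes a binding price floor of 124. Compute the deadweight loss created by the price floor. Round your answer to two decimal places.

Rewriting demand in inverse form: P = 164 - 4Q.
Without the control, 164 - 4Q = 61 + 2Q so Q* = 17.1667 and P* = 95.3333.
At P = 124, buyers demand (164 - 124)/4 = 10 while sellers would supply more, so the quantity traded is 10 at price 124.
At Q = 10 the demand price is 124 and the supply price is 81. Deadweight loss is the triangle between the curves from 10 to 17.1667: (1/2)(124 - 81)(17.1667 - 10) = 154.0833.

154.08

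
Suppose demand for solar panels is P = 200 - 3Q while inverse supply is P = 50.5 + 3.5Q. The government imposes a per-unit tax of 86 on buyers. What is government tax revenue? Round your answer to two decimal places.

840.15

Without the tax, 200 - 3Q = 50.5 + 3.5Q so Q* = 23 and P* = 131.
With the tax, buyers' net willingness to pay falls by 86: (200 - 86) - 3Q = 50.5 + 3.5Q, so Q_t = 9.7692. Buyers pay P_b = 170.6923; sellers receive P_s = P_b - 86 = 84.6923.
Tax revenue = t x Q_t = 86 x 9.7692 = 840.1538.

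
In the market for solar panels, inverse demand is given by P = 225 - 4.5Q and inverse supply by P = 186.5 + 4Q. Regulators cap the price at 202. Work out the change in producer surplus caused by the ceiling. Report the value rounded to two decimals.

-11.00

Without the control, 225 - 4.5Q = 186.5 + 4Q so Q* = 4.5294 and P* = 204.6176.
At the ceiling price 202, quantity supplied is (202 - 186.5)/4 = 3.875; supply is the short side, so Q = 3.875 trades at P = 202.
PS goes from (1/2)(4.5294)(18.1176) = 41.0311 to 30.0312 (computed as (202 - 186.5)(3.875) - (1/2)(4)(3.875)^2), a change of -10.9999.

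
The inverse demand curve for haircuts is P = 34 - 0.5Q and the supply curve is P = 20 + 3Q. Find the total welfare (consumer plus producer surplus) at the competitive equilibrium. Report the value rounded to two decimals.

Equilibrium: 34 - 0.5Q = 20 + 3Q, so Q* = 4 and P* = 32.
CS = (1/2)(4)(2) = 4 and PS = (1/2)(4)(12) = 24, so total surplus = 28.

28.00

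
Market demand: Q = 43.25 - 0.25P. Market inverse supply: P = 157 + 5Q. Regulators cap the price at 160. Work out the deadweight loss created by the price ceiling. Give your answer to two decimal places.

6.24

Rewriting demand in inverse form: P = 173 - 4Q.
Free-market equilibrium: 173 - 4Q = 157 + 5Q gives Q* = 1.7778, P* = 165.8889.
At the ceiling price 160, quantity supplied is (160 - 157)/5 = 0.6; supply is the short side, so Q = 0.6 trades at P = 160.
The lost-trades triangle has base Q* - 0.6 = 1.1778 and height equal to the gap between the curves at Q = 0.6, which is 170.6 - 160 = 10.6. DWL = (1/2)(1.1778)(10.6) = 6.2422.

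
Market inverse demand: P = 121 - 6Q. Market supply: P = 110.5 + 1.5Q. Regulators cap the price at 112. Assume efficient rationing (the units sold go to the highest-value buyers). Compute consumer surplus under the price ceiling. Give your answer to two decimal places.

6.00

Free-market equilibrium: 121 - 6Q = 110.5 + 1.5Q gives Q* = 1.4, P* = 112.6.
At the ceiling price 112, quantity supplied is (112 - 110.5)/1.5 = 1; supply is the short side, so Q = 1 trades at P = 112.
The demand price at Q = 1 is 115. CS is the trapezoid between demand and 112 over [0, 1]: (1/2)[(121 - 112) + (115 - 112)](1) = 6.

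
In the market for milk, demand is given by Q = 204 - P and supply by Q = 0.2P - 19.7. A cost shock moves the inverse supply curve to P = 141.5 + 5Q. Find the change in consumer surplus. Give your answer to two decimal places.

Rewriting demand in inverse form: P = 204 - Q.
Rewriting supply in inverse form: P = 98.5 + 5Q.
Initial equilibrium: Q_0 = 17.5833, P_0 = 186.4167; CS_0 = (1/2)(17.5833)(17.5833) = 154.5868, PS_0 = (1/2)(17.5833)(87.9167) = 772.934.
New equilibrium: 204 - Q = 141.5 + 5Q gives Q_1 = 10.4167, P_1 = 193.5833; CS_1 = 54.2535, PS_1 = 271.2674.
Change in consumer surplus = 54.2535 - 154.5868 = -100.3333.

-100.33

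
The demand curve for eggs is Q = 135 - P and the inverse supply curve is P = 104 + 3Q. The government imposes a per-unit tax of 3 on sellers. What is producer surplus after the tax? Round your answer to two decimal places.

73.50

Rewriting demand in inverse form: P = 135 - Q.
Without the tax, 135 - Q = 104 + 3Q so Q* = 7.75 and P* = 127.25.
A tax on sellers shifts supply up by 3: 135 - Q = 104 + 3Q + 3, so Q_t = 7. Buyers pay P_b = 128; sellers receive P_s = P_b - 3 = 125.
PS = (1/2)(Q_t)(P_s - 104) = (1/2)(7)(21) = 73.5.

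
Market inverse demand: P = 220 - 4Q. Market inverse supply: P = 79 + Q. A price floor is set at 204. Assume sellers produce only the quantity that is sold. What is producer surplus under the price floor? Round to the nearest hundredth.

Without the control, 220 - 4Q = 79 + Q so Q* = 28.2 and P* = 107.2.
At the floor price 204, quantity demanded is (220 - 204)/4 = 4; demand is the short side, so Q = 4 trades at P = 204.
The supply price at Q = 4 is 83. PS is the trapezoid between 204 and supply over [0, 4]: (1/2)[(204 - 79) + (204 - 83)](4) = 492.

492.00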